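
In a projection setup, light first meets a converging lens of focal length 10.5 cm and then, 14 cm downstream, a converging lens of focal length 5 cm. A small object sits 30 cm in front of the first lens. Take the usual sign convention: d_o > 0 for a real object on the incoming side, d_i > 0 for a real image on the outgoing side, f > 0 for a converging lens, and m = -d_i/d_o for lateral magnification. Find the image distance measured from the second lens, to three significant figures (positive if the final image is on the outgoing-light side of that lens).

1.51 cm

Lens 1: 1/d_i1 = 1/f_1 - 1/d_o1 = 1/10.5 - 1/30 = 0.06190 cm^-1, so d_i1 = 16.154 cm.
This image would form 16.154 cm past lens 1, i.e. 2.154 cm beyond lens 2, so it is a virtual object for lens 2: d_o2 = 14 - 16.154 = -2.154 cm.
Lens 2: 1/d_i2 = 1/f_2 - 1/d_o2 = 1/5 - 1/(-2.154) = 0.66429 cm^-1, so d_i2 = 1.505 cm.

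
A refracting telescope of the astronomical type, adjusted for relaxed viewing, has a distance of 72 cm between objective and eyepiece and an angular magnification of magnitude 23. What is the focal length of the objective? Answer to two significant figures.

In normal adjustment the tube length equals f_obj + f_eye and |M| = f_obj/f_eye.
So f_obj = 23 f_eye and 23 f_eye + f_eye = 72 cm, giving f_eye = 72/24 = 3.000 cm and f_obj = 69.000 cm.

69 cm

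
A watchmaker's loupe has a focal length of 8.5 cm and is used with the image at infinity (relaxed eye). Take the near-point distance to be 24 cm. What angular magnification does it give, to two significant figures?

M = D/f = 24/8.5 = 2.824.

2.8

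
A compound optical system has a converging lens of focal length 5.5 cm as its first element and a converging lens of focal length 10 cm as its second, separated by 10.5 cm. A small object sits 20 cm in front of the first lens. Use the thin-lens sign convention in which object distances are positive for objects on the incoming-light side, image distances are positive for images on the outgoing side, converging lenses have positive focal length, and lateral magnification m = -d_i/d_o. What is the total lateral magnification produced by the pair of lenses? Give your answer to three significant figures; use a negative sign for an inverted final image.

-0.535

First lens: d_i1 = 1/(1/5.5 - 1/20) = 7.586 cm.
m_1 = -(7.586)/20 = -0.3793.
The intermediate image is 7.586 cm to the right of lens 1, so d_o2 = L - d_i1 = 10.5 - 7.586 = 2.914 cm.
Second lens: d_i2 = 1/(1/10 - 1/(2.914)) = -4.112 cm.
m_2 = -(-4.112)/(2.914) = 1.4112.
Total m = m_1 x m_2 = (-0.3793)(1.4112) = -0.5353.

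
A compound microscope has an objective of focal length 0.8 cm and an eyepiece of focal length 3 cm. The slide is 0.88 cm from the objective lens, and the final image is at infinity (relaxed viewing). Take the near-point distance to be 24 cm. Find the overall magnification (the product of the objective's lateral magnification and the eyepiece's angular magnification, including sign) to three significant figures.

Objective: 1/d_i = 1/f_obj - 1/d_o = 1/0.8 - 1/0.88 = 0.11364 cm^-1, so d_i = 8.800 cm.
m_obj = -d_i/d_o = -8.800/0.88 = -10.000.
Eyepiece angular magnification (image at infinity): M_eye = D/f_e = 24/3 = 8.000.
Overall M = m_obj x M_eye = (-10.000)(8.000) = -80.00.

-80.0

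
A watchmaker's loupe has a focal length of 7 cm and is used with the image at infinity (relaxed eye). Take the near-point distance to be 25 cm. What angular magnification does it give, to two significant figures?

3.6

M = D/f = 25/7 = 3.571.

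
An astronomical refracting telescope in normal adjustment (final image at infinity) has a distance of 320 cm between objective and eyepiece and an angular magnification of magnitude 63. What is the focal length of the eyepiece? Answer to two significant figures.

In normal adjustment the tube length equals f_obj + f_eye and |M| = f_obj/f_eye.
So f_obj = 63 f_eye and 63 f_eye + f_eye = 320 cm, giving f_eye = 320/64 = 5.000 cm and f_obj = 315.000 cm.

5.0 cm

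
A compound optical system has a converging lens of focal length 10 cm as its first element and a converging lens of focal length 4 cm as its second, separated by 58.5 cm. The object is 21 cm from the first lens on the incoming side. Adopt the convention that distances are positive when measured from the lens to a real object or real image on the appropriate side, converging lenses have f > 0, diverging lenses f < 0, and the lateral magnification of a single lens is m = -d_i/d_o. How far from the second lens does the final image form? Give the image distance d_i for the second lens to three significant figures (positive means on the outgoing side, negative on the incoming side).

4.45 cm

First lens: d_i1 = 1/(1/10 - 1/21) = 19.091 cm.
The intermediate image is 19.091 cm to the right of lens 1, so d_o2 = L - d_i1 = 58.5 - 19.091 = 39.409 cm.
Second lens: d_i2 = 1/(1/4 - 1/(39.409)) = 4.452 cm.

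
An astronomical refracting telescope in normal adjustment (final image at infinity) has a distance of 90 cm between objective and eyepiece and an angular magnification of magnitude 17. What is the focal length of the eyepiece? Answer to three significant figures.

In normal adjustment the tube length equals f_obj + f_eye and |M| = f_obj/f_eye.
So f_obj = 17 f_eye and 17 f_eye + f_eye = 90 cm, giving f_eye = 90/18 = 5.000 cm and f_obj = 85.000 cm.

5.00 cm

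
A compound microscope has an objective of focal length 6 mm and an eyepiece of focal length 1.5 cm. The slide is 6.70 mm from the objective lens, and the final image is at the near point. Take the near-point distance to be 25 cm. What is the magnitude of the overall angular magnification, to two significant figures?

Convert to cm: f_obj = 6 mm = 0.6 cm; d_o = 6.70 mm = 0.67 cm.
Objective: 1/d_i = 1/f_obj - 1/d_o = 1/0.6 - 1/0.67 = 0.17413 cm^-1, so d_i = 5.743 cm.
m_obj = -d_i/d_o = -5.743/0.67 = -8.571.
Eyepiece angular magnification (image at near point): M_eye = 1 + D/f_e = 1 + 25/1.5 = 17.667.
Overall M = m_obj x M_eye = (-8.571)(17.667) = -151.43.
|M| = 151.43.

150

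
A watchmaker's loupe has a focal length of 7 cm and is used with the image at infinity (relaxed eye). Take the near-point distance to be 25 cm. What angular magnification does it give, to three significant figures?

M = D/f = 25/7 = 3.571.

3.57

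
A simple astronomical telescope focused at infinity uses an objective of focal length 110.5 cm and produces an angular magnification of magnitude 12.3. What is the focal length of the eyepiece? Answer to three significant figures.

8.98 cm

|M| = f_obj/f_eye, so f_eye = f_obj/|M| = 110.5/12.3 = 8.984 cm.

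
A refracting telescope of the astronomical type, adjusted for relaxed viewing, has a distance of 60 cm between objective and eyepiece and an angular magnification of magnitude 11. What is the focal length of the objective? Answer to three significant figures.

In normal adjustment the tube length equals f_obj + f_eye and |M| = f_obj/f_eye.
So f_obj = 11 f_eye and 11 f_eye + f_eye = 60 cm, giving f_eye = 60/12 = 5.000 cm and f_obj = 55.000 cm.

55.0 cm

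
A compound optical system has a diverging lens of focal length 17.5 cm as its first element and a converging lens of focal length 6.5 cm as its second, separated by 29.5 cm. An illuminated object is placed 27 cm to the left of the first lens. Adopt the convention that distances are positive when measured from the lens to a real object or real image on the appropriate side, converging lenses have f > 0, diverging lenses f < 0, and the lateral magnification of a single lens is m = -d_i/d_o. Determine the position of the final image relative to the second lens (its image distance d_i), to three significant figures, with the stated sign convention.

First lens: d_i1 = 1/(1/(-17.5) - 1/27) = -10.618 cm.
The intermediate image is virtual, 10.618 cm to the left of lens 1, so d_o2 = L - d_i1 = 29.5 - (-10.618) = 40.118 cm.
Second lens: d_i2 = 1/(1/6.5 - 1/(40.118)) = 7.757 cm.

7.76 cm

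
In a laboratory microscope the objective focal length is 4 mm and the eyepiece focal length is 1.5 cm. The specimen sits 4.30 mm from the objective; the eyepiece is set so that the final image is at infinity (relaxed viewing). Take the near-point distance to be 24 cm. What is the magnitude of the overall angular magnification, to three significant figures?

213

Convert to cm: f_obj = 4 mm = 0.4 cm; d_o = 4.30 mm = 0.43 cm.
Objective: 1/d_i = 1/f_obj - 1/d_o = 1/0.4 - 1/0.43 = 0.17442 cm^-1, so d_i = 5.733 cm.
m_obj = -d_i/d_o = -5.733/0.43 = -13.333.
Eyepiece angular magnification (image at infinity): M_eye = D/f_e = 24/1.5 = 16.000.
Overall M = m_obj x M_eye = (-13.333)(16.000) = -213.33.
|M| = 213.33.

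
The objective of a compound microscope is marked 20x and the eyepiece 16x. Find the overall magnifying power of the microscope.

The overall magnification of a compound microscope is the product of the objective and eyepiece magnifications:
M = M_obj x M_eye = 20 x 16 = 320.

320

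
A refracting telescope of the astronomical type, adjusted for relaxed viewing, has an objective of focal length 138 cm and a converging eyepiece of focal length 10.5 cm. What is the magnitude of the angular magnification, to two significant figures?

13

|M| = f_obj/|f_eye| = 138/10.5 = 13.143.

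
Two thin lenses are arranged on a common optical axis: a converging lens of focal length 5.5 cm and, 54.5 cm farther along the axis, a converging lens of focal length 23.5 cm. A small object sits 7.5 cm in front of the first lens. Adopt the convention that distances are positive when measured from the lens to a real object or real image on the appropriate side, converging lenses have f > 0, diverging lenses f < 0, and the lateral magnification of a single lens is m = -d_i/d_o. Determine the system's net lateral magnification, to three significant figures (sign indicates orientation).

6.23

Applying the thin-lens equation to the first lens, 1/5.5 = 1/7.5 + 1/d_i1, which gives d_i1 = 20.625 cm.
Its lateral magnification is m_1 = -d_i1/d_o1 = -(20.625)/7.5 = -2.7500.
The intermediate image is 20.625 cm to the right of lens 1, so d_o2 = L - d_i1 = 54.5 - 20.625 = 33.875 cm.
Applying the thin-lens equation again with f_2 = 23.5 cm and d_o2 = 33.875 cm gives d_i2 = 76.729 cm.
m_2 = -(76.729)/(33.875) = -2.2651.
Total m = m_1 x m_2 = (-2.7500)(-2.2651) = 6.2289.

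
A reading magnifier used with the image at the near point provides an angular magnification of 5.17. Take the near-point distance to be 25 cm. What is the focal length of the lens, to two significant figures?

6.0 cm

For the image at the near point, M = 1 + D/f.
f = D/(M - 1) = 25/(5.17 - 1) = 5.995 cm.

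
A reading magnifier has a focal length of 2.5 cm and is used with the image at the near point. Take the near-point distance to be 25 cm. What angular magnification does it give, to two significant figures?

M = 1 + D/f = 1 + 25/2.5 = 11.000.

11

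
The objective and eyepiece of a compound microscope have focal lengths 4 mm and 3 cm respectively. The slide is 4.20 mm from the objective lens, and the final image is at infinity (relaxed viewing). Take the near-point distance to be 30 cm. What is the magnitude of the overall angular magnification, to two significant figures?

200

Convert to cm: f_obj = 4 mm = 0.4 cm; d_o = 4.20 mm = 0.42 cm.
Objective: 1/d_i = 1/f_obj - 1/d_o = 1/0.4 - 1/0.42 = 0.11905 cm^-1, so d_i = 8.400 cm.
m_obj = -d_i/d_o = -8.400/0.42 = -20.000.
Eyepiece angular magnification (image at infinity): M_eye = D/f_e = 30/3 = 10.000.
Overall M = m_obj x M_eye = (-20.000)(10.000) = -200.00.
|M| = 200.00.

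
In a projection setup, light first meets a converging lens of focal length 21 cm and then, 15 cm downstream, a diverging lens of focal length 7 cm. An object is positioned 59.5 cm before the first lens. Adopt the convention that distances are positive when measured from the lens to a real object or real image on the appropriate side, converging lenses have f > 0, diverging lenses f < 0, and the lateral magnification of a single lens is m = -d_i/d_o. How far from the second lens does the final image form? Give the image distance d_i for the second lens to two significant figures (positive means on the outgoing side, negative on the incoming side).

-12 cm

Applying the thin-lens equation to the first lens, 1/21 = 1/59.5 + 1/d_i1, which gives d_i1 = 32.455 cm.
This image would form 32.455 cm past lens 1, i.e. 17.455 cm beyond lens 2, so it is a virtual object for lens 2: d_o2 = 15 - 32.455 = -17.455 cm.
Applying the thin-lens equation again with f_2 = -7 cm and d_o2 = -17.455 cm gives d_i2 = -11.687 cm.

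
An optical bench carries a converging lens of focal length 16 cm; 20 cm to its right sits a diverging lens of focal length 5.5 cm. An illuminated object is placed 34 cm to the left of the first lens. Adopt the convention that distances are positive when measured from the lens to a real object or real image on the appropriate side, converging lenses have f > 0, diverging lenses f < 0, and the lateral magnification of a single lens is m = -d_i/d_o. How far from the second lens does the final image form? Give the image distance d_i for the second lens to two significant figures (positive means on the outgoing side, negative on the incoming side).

-12 cm

Applying the thin-lens equation to the first lens, 1/16 = 1/34 + 1/d_i1, which gives d_i1 = 30.222 cm.
This image would form 30.222 cm past lens 1, i.e. 10.222 cm beyond lens 2, so it is a virtual object for lens 2: d_o2 = 20 - 30.222 = -10.222 cm.
Applying the thin-lens equation again with f_2 = -5.5 cm and d_o2 = -10.222 cm gives d_i2 = -11.906 cm.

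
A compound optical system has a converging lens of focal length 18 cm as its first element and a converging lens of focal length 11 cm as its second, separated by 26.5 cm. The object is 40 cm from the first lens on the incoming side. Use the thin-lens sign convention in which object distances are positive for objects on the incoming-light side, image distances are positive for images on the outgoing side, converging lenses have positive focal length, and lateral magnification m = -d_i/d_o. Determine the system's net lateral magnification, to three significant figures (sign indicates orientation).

-0.522

Lens 1: 1/d_i1 = 1/f_1 - 1/d_o1 = 1/18 - 1/40 = 0.03056 cm^-1, so d_i1 = 32.727 cm.
m_1 = -(32.727)/40 = -0.8182.
This image would form 32.727 cm past lens 1, i.e. 6.227 cm beyond lens 2, so it is a virtual object for lens 2: d_o2 = 26.5 - 32.727 = -6.227 cm.
Lens 2: 1/d_i2 = 1/f_2 - 1/d_o2 = 1/11 - 1/(-6.227) = 0.25149 cm^-1, so d_i2 = 3.976 cm.
m_2 = -(3.976)/(-6.227) = 0.6385.
The system's lateral magnification is m_1 m_2 = (-0.8182)(0.6385) = -0.5224.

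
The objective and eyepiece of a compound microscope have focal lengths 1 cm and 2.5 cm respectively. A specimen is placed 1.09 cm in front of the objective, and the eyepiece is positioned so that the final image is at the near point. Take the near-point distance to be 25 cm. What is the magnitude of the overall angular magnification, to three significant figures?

Objective: 1/d_i = 1/f_obj - 1/d_o = 1/1 - 1/1.09 = 0.08257 cm^-1, so d_i = 12.111 cm.
m_obj = -d_i/d_o = -12.111/1.09 = -11.111.
Eyepiece angular magnification (image at near point): M_eye = 1 + D/f_e = 1 + 25/2.5 = 11.000.
Overall M = m_obj x M_eye = (-11.111)(11.000) = -122.22.
|M| = 122.22.

122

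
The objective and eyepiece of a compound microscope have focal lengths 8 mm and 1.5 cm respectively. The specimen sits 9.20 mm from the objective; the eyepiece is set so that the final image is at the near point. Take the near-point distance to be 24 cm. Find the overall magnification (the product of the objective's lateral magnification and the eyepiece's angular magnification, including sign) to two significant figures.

Convert to cm: f_obj = 8 mm = 0.8 cm; d_o = 9.20 mm = 0.92 cm.
Objective: 1/d_i = 1/f_obj - 1/d_o = 1/0.8 - 1/0.92 = 0.16304 cm^-1, so d_i = 6.133 cm.
m_obj = -d_i/d_o = -6.133/0.92 = -6.667.
Eyepiece angular magnification (image at near point): M_eye = 1 + D/f_e = 1 + 24/1.5 = 17.000.
Overall M = m_obj x M_eye = (-6.667)(17.000) = -113.33.

-110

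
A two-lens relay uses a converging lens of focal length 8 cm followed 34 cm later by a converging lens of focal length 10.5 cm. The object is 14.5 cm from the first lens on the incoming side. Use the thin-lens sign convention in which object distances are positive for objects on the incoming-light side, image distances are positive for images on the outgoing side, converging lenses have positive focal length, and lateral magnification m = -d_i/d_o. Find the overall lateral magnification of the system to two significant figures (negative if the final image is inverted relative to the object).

2.3

First lens: d_i1 = 1/(1/8 - 1/14.5) = 17.846 cm.
m_1 = -(17.846)/14.5 = -1.2308.
The intermediate image is 17.846 cm to the right of lens 1, so d_o2 = L - d_i1 = 34 - 17.846 = 16.154 cm.
Second lens: d_i2 = 1/(1/10.5 - 1/(16.154)) = 30.000 cm.
m_2 = -(30.000)/(16.154) = -1.8571.
The system's lateral magnification is m_1 m_2 = (-1.2308)(-1.8571) = 2.2857.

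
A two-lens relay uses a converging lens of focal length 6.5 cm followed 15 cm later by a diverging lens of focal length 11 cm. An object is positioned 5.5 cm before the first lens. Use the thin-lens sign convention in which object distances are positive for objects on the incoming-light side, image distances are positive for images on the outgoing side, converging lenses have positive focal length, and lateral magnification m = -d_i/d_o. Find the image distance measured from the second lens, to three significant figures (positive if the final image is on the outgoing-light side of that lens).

-9.04 cm

First lens: d_i1 = 1/(1/6.5 - 1/5.5) = -35.750 cm.
The intermediate image is virtual, 35.750 cm to the left of lens 1, so d_o2 = L - d_i1 = 15 - (-35.750) = 50.750 cm.
Second lens: d_i2 = 1/(1/(-11) - 1/(50.750)) = -9.040 cm.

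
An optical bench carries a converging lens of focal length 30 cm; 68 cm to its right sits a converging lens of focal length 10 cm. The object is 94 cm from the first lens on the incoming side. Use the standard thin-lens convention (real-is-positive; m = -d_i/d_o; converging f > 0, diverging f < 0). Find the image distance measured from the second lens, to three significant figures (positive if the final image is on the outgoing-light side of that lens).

17.2 cm

First lens: d_i1 = 1/(1/30 - 1/94) = 44.063 cm.
Object distance for lens 2: d_o2 = 68 - 44.063 = 23.937 cm.
Second lens: d_i2 = 1/(1/10 - 1/(23.937)) = 17.175 cm.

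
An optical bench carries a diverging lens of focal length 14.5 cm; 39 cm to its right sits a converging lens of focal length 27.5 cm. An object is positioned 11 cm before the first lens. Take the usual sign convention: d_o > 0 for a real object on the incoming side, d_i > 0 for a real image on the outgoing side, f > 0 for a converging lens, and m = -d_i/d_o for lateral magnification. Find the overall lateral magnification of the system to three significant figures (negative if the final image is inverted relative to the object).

-0.881

Applying the thin-lens equation to the first lens, 1/(-14.5) = 1/11 + 1/d_i1, which gives d_i1 = -6.255 cm.
Its lateral magnification is m_1 = -d_i1/d_o1 = -(-6.255)/11 = 0.5686.
The intermediate image is virtual, 6.255 cm to the left of lens 1, so d_o2 = L - d_i1 = 39 - (-6.255) = 45.255 cm.
Applying the thin-lens equation again with f_2 = 27.5 cm and d_o2 = 45.255 cm gives d_i2 = 70.094 cm.
m_2 = -(70.094)/(45.255) = -1.5489.
The system's lateral magnification is m_1 m_2 = (0.5686)(-1.5489) = -0.8807.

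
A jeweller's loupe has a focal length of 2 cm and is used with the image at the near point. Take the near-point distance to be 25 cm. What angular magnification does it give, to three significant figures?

M = 1 + D/f = 1 + 25/2 = 13.500.

13.5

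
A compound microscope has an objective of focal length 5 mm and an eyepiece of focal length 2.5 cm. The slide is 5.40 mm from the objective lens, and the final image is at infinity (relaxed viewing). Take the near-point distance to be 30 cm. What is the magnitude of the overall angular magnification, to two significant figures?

150

Convert to cm: f_obj = 5 mm = 0.5 cm; d_o = 5.40 mm = 0.54 cm.
Objective: 1/d_i = 1/f_obj - 1/d_o = 1/0.5 - 1/0.54 = 0.14815 cm^-1, so d_i = 6.750 cm.
m_obj = -d_i/d_o = -6.750/0.54 = -12.500.
Eyepiece angular magnification (image at infinity): M_eye = D/f_e = 30/2.5 = 12.000.
Overall M = m_obj x M_eye = (-12.500)(12.000) = -150.00.
|M| = 150.00.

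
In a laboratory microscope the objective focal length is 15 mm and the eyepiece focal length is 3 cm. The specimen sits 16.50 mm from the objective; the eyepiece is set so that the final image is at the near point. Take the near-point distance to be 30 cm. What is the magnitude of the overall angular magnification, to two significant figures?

Convert to cm: f_obj = 15 mm = 1.5 cm; d_o = 16.50 mm = 1.65 cm.
Objective: 1/d_i = 1/f_obj - 1/d_o = 1/1.5 - 1/1.65 = 0.06061 cm^-1, so d_i = 16.500 cm.
m_obj = -d_i/d_o = -16.500/1.65 = -10.000.
Eyepiece angular magnification (image at near point): M_eye = 1 + D/f_e = 1 + 30/3 = 11.000.
Overall M = m_obj x M_eye = (-10.000)(11.000) = -110.00.
|M| = 110.00.

110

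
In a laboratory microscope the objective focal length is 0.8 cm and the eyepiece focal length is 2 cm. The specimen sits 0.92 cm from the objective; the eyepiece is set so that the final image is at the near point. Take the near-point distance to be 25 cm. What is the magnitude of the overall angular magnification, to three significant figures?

90.0

Objective: 1/d_i = 1/f_obj - 1/d_o = 1/0.8 - 1/0.92 = 0.16304 cm^-1, so d_i = 6.133 cm.
m_obj = -d_i/d_o = -6.133/0.92 = -6.667.
Eyepiece angular magnification (image at near point): M_eye = 1 + D/f_e = 1 + 25/2 = 13.500.
Overall M = m_obj x M_eye = (-6.667)(13.500) = -90.00.
|M| = 90.00.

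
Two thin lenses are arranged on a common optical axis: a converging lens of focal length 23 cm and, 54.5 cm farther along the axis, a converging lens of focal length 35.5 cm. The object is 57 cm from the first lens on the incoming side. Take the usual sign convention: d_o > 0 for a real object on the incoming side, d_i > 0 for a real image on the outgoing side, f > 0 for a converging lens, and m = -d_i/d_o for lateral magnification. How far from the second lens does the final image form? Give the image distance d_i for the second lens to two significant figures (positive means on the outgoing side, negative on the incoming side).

-29 cm

First lens: d_i1 = 1/(1/23 - 1/57) = 38.559 cm.
That image sits 15.941 cm in front of the second lens, so d_o2 = 15.941 cm.
Second lens: d_i2 = 1/(1/35.5 - 1/(15.941)) = -28.934 cm.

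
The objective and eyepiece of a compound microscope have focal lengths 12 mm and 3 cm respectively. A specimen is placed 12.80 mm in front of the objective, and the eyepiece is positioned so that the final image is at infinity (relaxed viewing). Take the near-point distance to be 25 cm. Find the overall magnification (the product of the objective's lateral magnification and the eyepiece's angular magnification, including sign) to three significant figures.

-125

Convert to cm: f_obj = 12 mm = 1.2 cm; d_o = 12.80 mm = 1.28 cm.
Objective: 1/d_i = 1/f_obj - 1/d_o = 1/1.2 - 1/1.28 = 0.05208 cm^-1, so d_i = 19.200 cm.
m_obj = -d_i/d_o = -19.200/1.28 = -15.000.
Eyepiece angular magnification (image at infinity): M_eye = D/f_e = 25/3 = 8.333.
Overall M = m_obj x M_eye = (-15.000)(8.333) = -125.00.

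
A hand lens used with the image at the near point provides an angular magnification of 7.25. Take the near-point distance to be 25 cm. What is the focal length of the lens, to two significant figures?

4.0 cm

For the image at the near point, M = 1 + D/f.
f = D/(M - 1) = 25/(7.25 - 1) = 4.000 cm.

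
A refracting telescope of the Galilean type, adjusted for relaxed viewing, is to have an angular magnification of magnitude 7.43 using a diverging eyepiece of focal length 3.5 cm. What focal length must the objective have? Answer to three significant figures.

|M| = f_obj/|f_eye|, so f_obj = |M| x |f_eye| = 7.43 x 3.5 = 26.005 cm.

26.0 cm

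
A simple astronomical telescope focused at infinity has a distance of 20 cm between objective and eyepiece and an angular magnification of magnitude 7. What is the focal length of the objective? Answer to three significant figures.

17.5 cm

In normal adjustment the tube length equals f_obj + f_eye and |M| = f_obj/f_eye.
So f_obj = 7 f_eye and 7 f_eye + f_eye = 20 cm, giving f_eye = 20/8 = 2.500 cm and f_obj = 17.500 cm.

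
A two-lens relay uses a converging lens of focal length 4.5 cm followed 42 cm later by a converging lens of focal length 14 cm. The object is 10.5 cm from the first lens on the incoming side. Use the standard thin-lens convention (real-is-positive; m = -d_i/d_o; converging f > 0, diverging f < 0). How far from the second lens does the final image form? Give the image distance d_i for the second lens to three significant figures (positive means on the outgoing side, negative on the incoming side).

23.7 cm

Lens 1: 1/d_i1 = 1/f_1 - 1/d_o1 = 1/4.5 - 1/10.5 = 0.12698 cm^-1, so d_i1 = 7.875 cm.
The intermediate image is 7.875 cm to the right of lens 1, so d_o2 = L - d_i1 = 42 - 7.875 = 34.125 cm.
Lens 2: 1/d_i2 = 1/f_2 - 1/d_o2 = 1/14 - 1/(34.125) = 0.04212 cm^-1, so d_i2 = 23.739 cm.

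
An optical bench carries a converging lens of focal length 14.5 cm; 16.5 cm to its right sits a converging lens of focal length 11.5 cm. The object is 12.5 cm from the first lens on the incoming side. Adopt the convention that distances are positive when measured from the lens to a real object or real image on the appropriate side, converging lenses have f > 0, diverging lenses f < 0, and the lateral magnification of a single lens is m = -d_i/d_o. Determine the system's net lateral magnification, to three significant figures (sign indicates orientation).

Applying the thin-lens equation to the first lens, 1/14.5 = 1/12.5 + 1/d_i1, which gives d_i1 = -90.625 cm.
Its lateral magnification is m_1 = -d_i1/d_o1 = -(-90.625)/12.5 = 7.2500.
The intermediate image is virtual, 90.625 cm to the left of lens 1, so d_o2 = L - d_i1 = 16.5 - (-90.625) = 107.125 cm.
Applying the thin-lens equation again with f_2 = 11.5 cm and d_o2 = 107.125 cm gives d_i2 = 12.883 cm.
m_2 = -(12.883)/(107.125) = -0.1203.
The system's lateral magnification is m_1 m_2 = (7.2500)(-0.1203) = -0.8719.

-0.872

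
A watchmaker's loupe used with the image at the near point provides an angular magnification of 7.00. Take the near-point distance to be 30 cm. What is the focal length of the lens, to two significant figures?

5.0 cm

For the image at the near point, M = 1 + D/f.
f = D/(M - 1) = 30/(7.0 - 1) = 5.000 cm.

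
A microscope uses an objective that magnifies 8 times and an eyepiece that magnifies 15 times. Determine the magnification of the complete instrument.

The overall magnification of a compound microscope is the product of the objective and eyepiece magnifications:
M = M_obj x M_eye = 8 x 15 = 120.

120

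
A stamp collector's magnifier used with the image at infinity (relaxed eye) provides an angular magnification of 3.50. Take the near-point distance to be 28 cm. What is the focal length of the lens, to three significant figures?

8.00 cm

For the image at infinity, M = D/f.
f = D/M = 28/3.5 = 8.000 cm.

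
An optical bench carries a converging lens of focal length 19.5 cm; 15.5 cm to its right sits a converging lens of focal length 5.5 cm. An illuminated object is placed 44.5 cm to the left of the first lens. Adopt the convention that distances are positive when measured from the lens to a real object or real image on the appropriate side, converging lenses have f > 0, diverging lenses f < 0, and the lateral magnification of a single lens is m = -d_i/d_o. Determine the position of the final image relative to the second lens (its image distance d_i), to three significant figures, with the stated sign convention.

4.28 cm

Lens 1: 1/d_i1 = 1/f_1 - 1/d_o1 = 1/19.5 - 1/44.5 = 0.02881 cm^-1, so d_i1 = 34.710 cm.
Since 34.710 cm > 15.5 cm, the first image lies past the second lens and serves as a virtual object: d_o2 = L - d_i1 = -19.210 cm.
Lens 2: 1/d_i2 = 1/f_2 - 1/d_o2 = 1/5.5 - 1/(-19.210) = 0.23387 cm^-1, so d_i2 = 4.276 cm.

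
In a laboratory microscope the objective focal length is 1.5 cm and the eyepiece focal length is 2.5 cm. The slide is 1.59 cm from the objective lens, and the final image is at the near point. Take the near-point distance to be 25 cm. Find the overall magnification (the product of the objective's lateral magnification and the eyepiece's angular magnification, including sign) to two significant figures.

Objective: 1/d_i = 1/f_obj - 1/d_o = 1/1.5 - 1/1.59 = 0.03774 cm^-1, so d_i = 26.500 cm.
m_obj = -d_i/d_o = -26.500/1.59 = -16.667.
Eyepiece angular magnification (image at near point): M_eye = 1 + D/f_e = 1 + 25/2.5 = 11.000.
Overall M = m_obj x M_eye = (-16.667)(11.000) = -183.33.

-180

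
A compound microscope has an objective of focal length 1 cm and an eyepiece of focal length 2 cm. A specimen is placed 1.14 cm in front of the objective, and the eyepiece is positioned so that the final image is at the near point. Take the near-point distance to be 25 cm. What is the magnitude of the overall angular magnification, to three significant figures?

Objective: 1/d_i = 1/f_obj - 1/d_o = 1/1 - 1/1.14 = 0.12281 cm^-1, so d_i = 8.143 cm.
m_obj = -d_i/d_o = -8.143/1.14 = -7.143.
Eyepiece angular magnification (image at near point): M_eye = 1 + D/f_e = 1 + 25/2 = 13.500.
Overall M = m_obj x M_eye = (-7.143)(13.500) = -96.43.
|M| = 96.43.

96.4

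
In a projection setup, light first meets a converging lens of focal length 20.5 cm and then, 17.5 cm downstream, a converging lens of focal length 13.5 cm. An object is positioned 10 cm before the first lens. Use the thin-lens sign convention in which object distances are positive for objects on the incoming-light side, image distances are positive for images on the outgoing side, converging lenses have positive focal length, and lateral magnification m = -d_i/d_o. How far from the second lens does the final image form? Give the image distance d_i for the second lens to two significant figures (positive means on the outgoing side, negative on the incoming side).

21 cm

First lens: d_i1 = 1/(1/20.5 - 1/10) = -19.524 cm.
The intermediate image is virtual, 19.524 cm to the left of lens 1, so d_o2 = L - d_i1 = 17.5 - (-19.524) = 37.024 cm.
Second lens: d_i2 = 1/(1/13.5 - 1/(37.024)) = 21.247 cm.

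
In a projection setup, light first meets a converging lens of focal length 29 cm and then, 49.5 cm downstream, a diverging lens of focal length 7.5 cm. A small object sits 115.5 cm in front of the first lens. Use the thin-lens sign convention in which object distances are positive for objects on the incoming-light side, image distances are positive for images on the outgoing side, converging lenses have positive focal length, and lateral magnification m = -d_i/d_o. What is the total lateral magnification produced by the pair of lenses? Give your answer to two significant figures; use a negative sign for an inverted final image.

-0.14

Lens 1: 1/d_i1 = 1/f_1 - 1/d_o1 = 1/29 - 1/115.5 = 0.02582 cm^-1, so d_i1 = 38.723 cm.
m_1 = -(38.723)/115.5 = -0.3353.
That image sits 10.777 cm in front of the second lens, so d_o2 = 10.777 cm.
Lens 2: 1/d_i2 = 1/f_2 - 1/d_o2 = 1/(-7.5) - 1/(10.777) = -0.22612 cm^-1, so d_i2 = -4.422 cm.
m_2 = -(-4.422)/(10.777) = 0.4103.
Overall magnification: m = m_1 m_2 = -0.1376.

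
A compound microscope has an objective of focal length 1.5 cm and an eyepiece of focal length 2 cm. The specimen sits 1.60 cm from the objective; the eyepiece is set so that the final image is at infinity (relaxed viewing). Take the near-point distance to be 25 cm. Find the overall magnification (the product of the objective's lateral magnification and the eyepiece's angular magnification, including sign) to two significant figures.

Objective: 1/d_i = 1/f_obj - 1/d_o = 1/1.5 - 1/1.60 = 0.04167 cm^-1, so d_i = 24.000 cm.
m_obj = -d_i/d_o = -24.000/1.60 = -15.000.
Eyepiece angular magnification (image at infinity): M_eye = D/f_e = 25/2 = 12.500.
Overall M = m_obj x M_eye = (-15.000)(12.500) = -187.50.

-190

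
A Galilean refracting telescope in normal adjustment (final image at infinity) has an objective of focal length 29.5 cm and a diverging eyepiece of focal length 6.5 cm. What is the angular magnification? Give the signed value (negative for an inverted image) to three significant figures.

4.54

M = -f_obj/f_eye = -29.5/(-6.5) = 4.538.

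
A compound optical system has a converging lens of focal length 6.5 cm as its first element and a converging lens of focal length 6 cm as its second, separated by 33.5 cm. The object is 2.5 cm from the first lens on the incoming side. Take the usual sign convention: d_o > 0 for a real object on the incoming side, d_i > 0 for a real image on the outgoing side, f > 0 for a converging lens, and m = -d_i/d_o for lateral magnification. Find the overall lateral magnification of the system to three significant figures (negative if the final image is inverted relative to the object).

Applying the thin-lens equation to the first lens, 1/6.5 = 1/2.5 + 1/d_i1, which gives d_i1 = -4.062 cm.
Its lateral magnification is m_1 = -d_i1/d_o1 = -(-4.062)/2.5 = 1.6250.
With d_i1 < 0 the first image is virtual and lies on the object side; the object distance for lens 2 is d_o2 = 33.5 - (-4.062) = 37.562 cm.
Applying the thin-lens equation again with f_2 = 6 cm and d_o2 = 37.562 cm gives d_i2 = 7.141 cm.
m_2 = -(7.141)/(37.562) = -0.1901.
Total m = m_1 x m_2 = (1.6250)(-0.1901) = -0.3089.

-0.309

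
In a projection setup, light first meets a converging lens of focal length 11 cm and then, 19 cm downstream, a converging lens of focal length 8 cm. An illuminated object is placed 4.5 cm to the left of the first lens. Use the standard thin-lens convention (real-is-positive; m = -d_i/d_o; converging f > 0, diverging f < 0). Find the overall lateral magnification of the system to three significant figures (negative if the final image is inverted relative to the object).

-0.727

Lens 1: 1/d_i1 = 1/f_1 - 1/d_o1 = 1/11 - 1/4.5 = -0.13131 cm^-1, so d_i1 = -7.615 cm.
m_1 = -(-7.615)/4.5 = 1.6923.
The intermediate image is virtual, 7.615 cm to the left of lens 1, so d_o2 = L - d_i1 = 19 - (-7.615) = 26.615 cm.
Lens 2: 1/d_i2 = 1/f_2 - 1/d_o2 = 1/8 - 1/(26.615) = 0.08743 cm^-1, so d_i2 = 11.438 cm.
m_2 = -(11.438)/(26.615) = -0.4298.
The system's lateral magnification is m_1 m_2 = (1.6923)(-0.4298) = -0.7273.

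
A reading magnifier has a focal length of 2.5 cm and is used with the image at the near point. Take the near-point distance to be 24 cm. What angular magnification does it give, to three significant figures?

10.6

M = 1 + D/f = 1 + 24/2.5 = 10.600.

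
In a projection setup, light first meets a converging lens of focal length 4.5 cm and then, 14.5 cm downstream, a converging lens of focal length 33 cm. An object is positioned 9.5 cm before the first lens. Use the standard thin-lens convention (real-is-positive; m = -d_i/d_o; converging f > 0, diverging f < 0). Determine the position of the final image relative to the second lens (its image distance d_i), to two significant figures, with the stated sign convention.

Lens 1: 1/d_i1 = 1/f_1 - 1/d_o1 = 1/4.5 - 1/9.5 = 0.11696 cm^-1, so d_i1 = 8.550 cm.
That image sits 5.950 cm in front of the second lens, so d_o2 = 5.950 cm.
Lens 2: 1/d_i2 = 1/f_2 - 1/d_o2 = 1/33 - 1/(5.950) = -0.13776 cm^-1, so d_i2 = -7.259 cm.

-7.3 cm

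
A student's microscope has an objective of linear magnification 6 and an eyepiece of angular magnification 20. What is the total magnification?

The overall magnification of a compound microscope is the product of the objective and eyepiece magnifications:
M = M_obj x M_eye = 6 x 20 = 120.

120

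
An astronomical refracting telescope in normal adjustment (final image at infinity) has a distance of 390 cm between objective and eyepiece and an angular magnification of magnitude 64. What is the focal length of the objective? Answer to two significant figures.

380 cm

In normal adjustment the tube length equals f_obj + f_eye and |M| = f_obj/f_eye.
So f_obj = 64 f_eye and 64 f_eye + f_eye = 390 cm, giving f_eye = 390/65 = 6.000 cm and f_obj = 384.000 cm.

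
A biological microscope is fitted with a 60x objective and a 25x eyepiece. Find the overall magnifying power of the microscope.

The overall magnification of a compound microscope is the product of the objective and eyepiece magnifications:
M = M_obj x M_eye = 60 x 25 = 1500.

1500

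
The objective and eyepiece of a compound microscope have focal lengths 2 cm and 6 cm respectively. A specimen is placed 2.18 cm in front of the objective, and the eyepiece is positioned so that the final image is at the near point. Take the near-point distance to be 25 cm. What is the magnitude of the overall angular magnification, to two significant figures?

Objective: 1/d_i = 1/f_obj - 1/d_o = 1/2 - 1/2.18 = 0.04128 cm^-1, so d_i = 24.222 cm.
m_obj = -d_i/d_o = -24.222/2.18 = -11.111.
Eyepiece angular magnification (image at near point): M_eye = 1 + D/f_e = 1 + 25/6 = 5.167.
Overall M = m_obj x M_eye = (-11.111)(5.167) = -57.41.
|M| = 57.41.

57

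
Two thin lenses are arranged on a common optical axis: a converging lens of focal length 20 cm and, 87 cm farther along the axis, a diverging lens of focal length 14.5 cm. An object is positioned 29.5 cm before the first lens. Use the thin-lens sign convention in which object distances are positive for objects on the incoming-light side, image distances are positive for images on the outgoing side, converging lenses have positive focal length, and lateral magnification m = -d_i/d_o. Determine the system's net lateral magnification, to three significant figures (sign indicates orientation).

-0.775

First lens: d_i1 = 1/(1/20 - 1/29.5) = 62.105 cm.
m_1 = -(62.105)/29.5 = -2.1053.
That image sits 24.895 cm in front of the second lens, so d_o2 = 24.895 cm.
Second lens: d_i2 = 1/(1/(-14.5) - 1/(24.895)) = -9.163 cm.
m_2 = -(-9.163)/(24.895) = 0.3681.
Overall magnification: m = m_1 m_2 = -0.7749.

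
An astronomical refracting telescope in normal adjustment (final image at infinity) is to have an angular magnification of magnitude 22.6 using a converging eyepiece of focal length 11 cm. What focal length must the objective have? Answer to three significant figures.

|M| = f_obj/|f_eye|, so f_obj = |M| x |f_eye| = 22.6 x 11 = 248.600 cm.

249 cm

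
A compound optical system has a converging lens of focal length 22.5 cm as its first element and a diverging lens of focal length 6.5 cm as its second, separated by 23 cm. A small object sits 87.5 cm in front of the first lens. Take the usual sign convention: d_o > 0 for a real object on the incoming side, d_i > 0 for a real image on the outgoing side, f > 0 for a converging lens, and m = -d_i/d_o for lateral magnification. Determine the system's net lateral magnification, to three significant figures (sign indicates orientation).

2.85

Lens 1: 1/d_i1 = 1/f_1 - 1/d_o1 = 1/22.5 - 1/87.5 = 0.03302 cm^-1, so d_i1 = 30.288 cm.
m_1 = -(30.288)/87.5 = -0.3462.
This image would form 30.288 cm past lens 1, i.e. 7.288 cm beyond lens 2, so it is a virtual object for lens 2: d_o2 = 23 - 30.288 = -7.288 cm.
Lens 2: 1/d_i2 = 1/f_2 - 1/d_o2 = 1/(-6.5) - 1/(-7.288) = -0.01664 cm^-1, so d_i2 = -60.085 cm.
m_2 = -(-60.085)/(-7.288) = -8.2439.
The system's lateral magnification is m_1 m_2 = (-0.3462)(-8.2439) = 2.8537.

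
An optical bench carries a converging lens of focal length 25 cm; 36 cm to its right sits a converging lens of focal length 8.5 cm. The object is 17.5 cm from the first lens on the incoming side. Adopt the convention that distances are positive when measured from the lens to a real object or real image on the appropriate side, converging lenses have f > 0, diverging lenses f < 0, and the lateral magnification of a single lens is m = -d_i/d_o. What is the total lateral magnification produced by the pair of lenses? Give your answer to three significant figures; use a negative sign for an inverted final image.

Lens 1: 1/d_i1 = 1/f_1 - 1/d_o1 = 1/25 - 1/17.5 = -0.01714 cm^-1, so d_i1 = -58.333 cm.
m_1 = -(-58.333)/17.5 = 3.3333.
The intermediate image is virtual, 58.333 cm to the left of lens 1, so d_o2 = L - d_i1 = 36 - (-58.333) = 94.333 cm.
Lens 2: 1/d_i2 = 1/f_2 - 1/d_o2 = 1/8.5 - 1/(94.333) = 0.10705 cm^-1, so d_i2 = 9.342 cm.
m_2 = -(9.342)/(94.333) = -0.0990.
Total m = m_1 x m_2 = (3.3333)(-0.0990) = -0.3301.

-0.330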